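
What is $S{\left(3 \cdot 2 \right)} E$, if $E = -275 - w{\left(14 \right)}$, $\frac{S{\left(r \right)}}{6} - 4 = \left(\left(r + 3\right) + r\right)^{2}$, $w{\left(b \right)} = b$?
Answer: $-397086$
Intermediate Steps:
$S{\left(r \right)} = 24 + 6 \left(3 + 2 r\right)^{2}$ ($S{\left(r \right)} = 24 + 6 \left(\left(r + 3\right) + r\right)^{2} = 24 + 6 \left(\left(3 + r\right) + r\right)^{2} = 24 + 6 \left(3 + 2 r\right)^{2}$)
$E = -289$ ($E = -275 - 14 = -289$)
$S{\left(3 \cdot 2 \right)} E = \left(24 + 6 \left(3 + 2 \cdot 3 \cdot 2\right)^{2}\right) \left(-289\right) = \left(24 + 6 \left(3 + 2 \cdot 6\right)^{2}\right) \left(-289\right) = \left(24 + 6 \left(3 + 12\right)^{2}\right) \left(-289\right) = \left(24 + 6 \cdot 15^{2}\right) \left(-289\right) = \left(24 + 6 \cdot 225\right) \left(-289\right) = \left(24 + 1350\right) \left(-289\right) = 1374 \left(-289\right) = -397086$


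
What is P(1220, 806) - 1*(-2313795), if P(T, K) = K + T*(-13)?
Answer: 2298741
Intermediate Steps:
P(T, K) = K - 13*T
P(1220, 806) - 1*(-2313795) = (806 - 13*1220) - 1*(-2313795) = (806 - 15860) + 2313795 = -15054 + 2313795 = 2298741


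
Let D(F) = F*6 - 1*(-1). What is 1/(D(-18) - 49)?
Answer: -1/156 ≈ -0.0064103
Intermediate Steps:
D(F) = 1 + 6*F (D(F) = 6*F + 1 = 1 + 6*F)
1/(D(-18) - 49) = 1/((1 + 6*(-18)) - 49) = 1/((1 - 108) - 49) = 1/(-107 - 49) = 1/(-156) = -1/156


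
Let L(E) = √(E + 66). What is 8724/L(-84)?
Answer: -1454*I*√2 ≈ -2056.3*I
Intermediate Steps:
L(E) = √(66 + E)
8724/L(-84) = 8724/(√(66 - 84)) = 8724/(√(-18)) = 8724/((3*I*√2)) = 8724*(-I*√2/6) = -1454*I*√2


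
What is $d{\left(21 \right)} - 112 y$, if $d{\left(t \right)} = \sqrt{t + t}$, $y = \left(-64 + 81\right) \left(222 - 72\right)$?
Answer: $-285600 + \sqrt{42} \approx -2.8559 \cdot 10^{5}$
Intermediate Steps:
$y = 2550$ ($y = 17 \cdot 150 = 2550$)
$d{\left(t \right)} = \sqrt{2} \sqrt{t}$ ($d{\left(t \right)} = \sqrt{2 t} = \sqrt{2} \sqrt{t}$)
$d{\left(21 \right)} - 112 y = \sqrt{2} \sqrt{21} - 285600 = \sqrt{42} - 285600 = -285600 + \sqrt{42}$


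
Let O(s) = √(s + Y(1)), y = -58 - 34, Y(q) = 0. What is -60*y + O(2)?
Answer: 5520 + √2 ≈ 5521.4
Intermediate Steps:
y = -92
O(s) = √s (O(s) = √(s + 0) = √s)
-60*y + O(2) = -60*(-92) + √2 = 5520 + √2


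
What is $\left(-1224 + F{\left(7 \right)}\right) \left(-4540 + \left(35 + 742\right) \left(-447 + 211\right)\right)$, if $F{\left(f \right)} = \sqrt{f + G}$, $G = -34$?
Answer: $230004288 - 563736 i \sqrt{3} \approx 2.3 \cdot 10^{8} - 9.7642 \cdot 10^{5} i$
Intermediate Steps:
$F{\left(f \right)} = \sqrt{-34 + f}$ ($F{\left(f \right)} = \sqrt{f - 34} = \sqrt{-34 + f}$)
$\left(-1224 + F{\left(7 \right)}\right) \left(-4540 + \left(35 + 742\right) \left(-447 + 211\right)\right) = \left(-1224 + \sqrt{-34 + 7}\right) \left(-4540 + \left(35 + 742\right) \left(-447 + 211\right)\right) = \left(-1224 + \sqrt{-27}\right) \left(-4540 + 777 \left(-236\right)\right) = \left(-1224 + 3 i \sqrt{3}\right) \left(-4540 - 183372\right) = \left(-1224 + 3 i \sqrt{3}\right) \left(-187912\right) = 230004288 - 563736 i \sqrt{3}$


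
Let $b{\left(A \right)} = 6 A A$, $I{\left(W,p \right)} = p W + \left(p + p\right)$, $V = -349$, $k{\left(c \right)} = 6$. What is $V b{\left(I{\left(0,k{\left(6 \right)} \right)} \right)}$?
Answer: $-301536$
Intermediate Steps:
$I{\left(W,p \right)} = 2 p + W p$ ($I{\left(W,p \right)} = W p + 2 p = 2 p + W p$)
$b{\left(A \right)} = 6 A^{2}$
$V b{\left(I{\left(0,k{\left(6 \right)} \right)} \right)} = - 349 \cdot 6 \left(6 \left(2 + 0\right)\right)^{2} = - 349 \cdot 6 \left(6 \cdot 2\right)^{2} = - 349 \cdot 6 \cdot 12^{2} = - 349 \cdot 6 \cdot 144 = \left(-349\right) 864 = -301536$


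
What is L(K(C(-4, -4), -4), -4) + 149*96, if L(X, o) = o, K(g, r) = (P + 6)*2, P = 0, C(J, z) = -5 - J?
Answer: 14300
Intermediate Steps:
K(g, r) = 12 (K(g, r) = (0 + 6)*2 = 6*2 = 12)
L(K(C(-4, -4), -4), -4) + 149*96 = -4 + 149*96 = -4 + 14304 = 14300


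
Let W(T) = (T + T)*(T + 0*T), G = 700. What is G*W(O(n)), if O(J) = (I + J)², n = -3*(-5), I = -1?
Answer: 53782400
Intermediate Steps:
n = 15
O(J) = (-1 + J)²
W(T) = 2*T² (W(T) = (2*T)*(T + 0) = (2*T)*T = 2*T²)
G*W(O(n)) = 700*(2*((-1 + 15)²)²) = 700*(2*(14²)²) = 700*(2*196²) = 700*(2*38416) = 700*76832 = 53782400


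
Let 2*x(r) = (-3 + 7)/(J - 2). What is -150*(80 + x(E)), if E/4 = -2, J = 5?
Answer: -12100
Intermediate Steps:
E = -8 (E = 4*(-2) = -8)
x(r) = ⅔ (x(r) = ((-3 + 7)/(5 - 2))/2 = (4/3)/2 = (4*(⅓))/2 = (½)*(4/3) = ⅔)
-150*(80 + x(E)) = -150*(80 + ⅔) = -150*242/3 = -12100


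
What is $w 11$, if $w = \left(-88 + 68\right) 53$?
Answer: $-11660$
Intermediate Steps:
$w = -1060$ ($w = \left(-20\right) 53 = -1060$)
$w 11 = \left(-1060\right) 11 = -11660$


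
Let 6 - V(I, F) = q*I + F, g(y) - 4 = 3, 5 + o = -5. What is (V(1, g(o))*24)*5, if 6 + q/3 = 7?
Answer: -480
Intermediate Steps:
o = -10 (o = -5 - 5 = -10)
q = 3 (q = -18 + 3*7 = -18 + 21 = 3)
g(y) = 7 (g(y) = 4 + 3 = 7)
V(I, F) = 6 - F - 3*I (V(I, F) = 6 - (3*I + F) = 6 - (F + 3*I) = 6 + (-F - 3*I) = 6 - F - 3*I)
(V(1, g(o))*24)*5 = ((6 - 1*7 - 3*1)*24)*5 = ((6 - 7 - 3)*24)*5 = -4*24*5 = -96*5 = -480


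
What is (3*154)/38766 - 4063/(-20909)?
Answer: 3980148/19299007 ≈ 0.20624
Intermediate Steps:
(3*154)/38766 - 4063/(-20909) = 462*(1/38766) - 4063*(-1/20909) = 11/923 + 4063/20909 = 3980148/19299007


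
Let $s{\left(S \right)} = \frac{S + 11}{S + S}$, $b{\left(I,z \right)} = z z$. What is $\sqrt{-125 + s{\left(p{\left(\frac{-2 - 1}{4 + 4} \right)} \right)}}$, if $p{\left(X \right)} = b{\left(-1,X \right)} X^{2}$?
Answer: $\frac{\sqrt{49774}}{18} \approx 12.395$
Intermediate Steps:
$b{\left(I,z \right)} = z^{2}$
$p{\left(X \right)} = X^{4}$ ($p{\left(X \right)} = X^{2} X^{2} = X^{4}$)
$s{\left(S \right)} = \frac{11 + S}{2 S}$
$\sqrt{-125 + s{\left(p{\left(\frac{-2 - 1}{4 + 4} \right)} \right)}} = \sqrt{-125 + \frac{11 + \left(\frac{-2 - 1}{4 + 4}\right)^{4}}{2 \left(\frac{-2 - 1}{4 + 4}\right)^{4}}} = \sqrt{-125 + \frac{11 + \left(- \frac{3}{8}\right)^{4}}{2 \left(- \frac{3}{8}\right)^{4}}} = \sqrt{-125 + \frac{11 + \frac{81}{4096}}{2 \cdot \frac{81}{4096}}} = \sqrt{-125 + \frac{1}{2} \cdot \frac{4096}{81} \cdot \frac{45137}{4096}} = \sqrt{-125 + \frac{45137}{162}} = \sqrt{\frac{24887}{162}} = \frac{\sqrt{49774}}{18}$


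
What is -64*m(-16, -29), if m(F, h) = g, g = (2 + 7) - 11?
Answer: 128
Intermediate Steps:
g = -2 (g = 9 - 11 = -2)
m(F, h) = -2
-64*m(-16, -29) = -64*(-2) = 128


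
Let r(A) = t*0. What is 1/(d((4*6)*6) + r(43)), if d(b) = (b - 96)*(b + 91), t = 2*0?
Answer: 1/11280 ≈ 8.8652e-5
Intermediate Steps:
t = 0
r(A) = 0 (r(A) = 0*0 = 0)
d(b) = (-96 + b)*(91 + b)
1/(d((4*6)*6) + r(43)) = 1/((-8736 + ((4*6)*6)**2 - 5*4*6*6) + 0) = 1/((-8736 + (24*6)**2 - 120*6) + 0) = 1/((-8736 + 144**2 - 5*144) + 0) = 1/((-8736 + 20736 - 720) + 0) = 1/(11280 + 0) = 1/11280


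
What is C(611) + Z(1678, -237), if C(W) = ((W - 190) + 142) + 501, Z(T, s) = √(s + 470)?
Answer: 1064 + √233 ≈ 1079.3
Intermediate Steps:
Z(T, s) = √(470 + s)
C(W) = 453 + W (C(W) = ((-190 + W) + 142) + 501 = (-48 + W) + 501 = 453 + W)
C(611) + Z(1678, -237) = (453 + 611) + √(470 - 237) = 1064 + √233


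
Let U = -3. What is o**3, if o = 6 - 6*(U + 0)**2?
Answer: -110592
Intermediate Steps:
o = -48 (o = 6 - 6*(-3 + 0)**2 = 6 - 6*(-3)**2 = 6 - 6*9 = 6 - 54 = -48)
o**3 = (-48)**3 = -110592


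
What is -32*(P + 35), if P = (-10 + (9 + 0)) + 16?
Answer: -1600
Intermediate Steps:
P = 15 (P = (-10 + 9) + 16 = -1 + 16 = 15)
-32*(P + 35) = -32*(15 + 35) = -32*50 = -1600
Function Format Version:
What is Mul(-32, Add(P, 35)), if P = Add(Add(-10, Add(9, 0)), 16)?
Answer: -1600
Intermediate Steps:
P = 15 (P = Add(Add(-10, 9), 16) = Add(-1, 16) = 15)
Mul(-32, Add(P, 35)) = Mul(-32, Add(15, 35)) = Mul(-32, 50) = -1600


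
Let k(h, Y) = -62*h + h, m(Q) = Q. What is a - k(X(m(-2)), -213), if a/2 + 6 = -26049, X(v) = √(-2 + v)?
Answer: -52110 + 122*I ≈ -52110.0 + 122.0*I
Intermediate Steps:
k(h, Y) = -61*h
a = -52110 (a = -12 + 2*(-26049) = -12 - 52098 = -52110)
a - k(X(m(-2)), -213) = -52110 - (-61)*√(-2 - 2) = -52110 - (-61)*√(-4) = -52110 - (-61)*2*I = -52110 - (-122)*I = -52110 + 122*I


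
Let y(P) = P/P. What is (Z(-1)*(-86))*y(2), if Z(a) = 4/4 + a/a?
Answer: -172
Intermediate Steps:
y(P) = 1
Z(a) = 2 (Z(a) = 4*(¼) + 1 = 1 + 1 = 2)
(Z(-1)*(-86))*y(2) = (2*(-86))*1 = -172*1 = -172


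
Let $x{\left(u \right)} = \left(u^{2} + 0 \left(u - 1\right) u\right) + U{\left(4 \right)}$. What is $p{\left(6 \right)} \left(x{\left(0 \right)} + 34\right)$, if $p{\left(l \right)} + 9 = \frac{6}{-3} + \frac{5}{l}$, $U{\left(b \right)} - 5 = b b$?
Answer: $- \frac{3355}{6} \approx -559.17$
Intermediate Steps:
$U{\left(b \right)} = 5 + b^{2}$ ($U{\left(b \right)} = 5 + b b = 5 + b^{2}$)
$x{\left(u \right)} = 21 + u^{2}$ ($x{\left(u \right)} = \left(u^{2} + 0 \left(u - 1\right) u\right) + \left(5 + 4^{2}\right) = \left(u^{2} + 0 \left(-1 + u\right) u\right) + \left(5 + 16\right) = \left(u^{2} + 0 u\right) + 21 = \left(u^{2} + 0\right) + 21 = u^{2} + 21 = 21 + u^{2}$)
$p{\left(l \right)} = -11 + \frac{5}{l}$ ($p{\left(l \right)} = -9 + \left(\frac{6}{-3} + \frac{5}{l}\right) = -9 + \left(6 \left(- \frac{1}{3}\right) + \frac{5}{l}\right) = -9 - \left(2 - \frac{5}{l}\right) = -11 + \frac{5}{l}$)
$p{\left(6 \right)} \left(x{\left(0 \right)} + 34\right) = \left(-11 + \frac{5}{6}\right) \left(\left(21 + 0^{2}\right) + 34\right) = \left(-11 + 5 \cdot \frac{1}{6}\right) \left(\left(21 + 0\right) + 34\right) = \left(-11 + \frac{5}{6}\right) \left(21 + 34\right) = \left(- \frac{61}{6}\right) 55 = - \frac{3355}{6}$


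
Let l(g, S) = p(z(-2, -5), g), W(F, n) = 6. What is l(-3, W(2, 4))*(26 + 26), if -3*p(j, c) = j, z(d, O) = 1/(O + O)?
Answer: 26/15 ≈ 1.7333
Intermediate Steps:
z(d, O) = 1/(2*O)
p(j, c) = -j/3
l(g, S) = 1/30 (l(g, S) = -1/(6*(-5)) = -(-1)/(6*5) = -⅓*(-⅒) = 1/30)
l(-3, W(2, 4))*(26 + 26) = (26 + 26)/30 = (1/30)*52 = 26/15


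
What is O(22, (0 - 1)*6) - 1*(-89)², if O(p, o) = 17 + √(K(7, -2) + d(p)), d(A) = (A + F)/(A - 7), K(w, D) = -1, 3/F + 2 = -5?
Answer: -7904 + √4830/105 ≈ -7903.3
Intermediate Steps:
F = -3/7 (F = 3/(-2 - 5) = 3/(-7) = 3*(-⅐) = -3/7 ≈ -0.42857)
d(A) = (-3/7 + A)/(-7 + A) (d(A) = (A - 3/7)/(A - 7) = (-3/7 + A)/(-7 + A))
O(p, o) = 17 + √(-1 + (-3/7 + p)/(-7 + p))
O(22, (0 - 1)*6) - 1*(-89)² = (17 + √322*√(1/(-7 + 22))/7) - 1*(-89)² = (17 + √322*√(1/15)/7) - 1*7921 = (17 + √322*√(1/15)/7) - 7921 = (17 + √322*(√15/15)/7) - 7921 = (17 + √4830/105) - 7921 = -7904 + √4830/105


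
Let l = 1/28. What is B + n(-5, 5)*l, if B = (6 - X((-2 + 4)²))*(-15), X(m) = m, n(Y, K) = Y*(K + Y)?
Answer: -30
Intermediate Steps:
B = -30 (B = (6 - (-2 + 4)²)*(-15) = (6 - 1*2²)*(-15) = (6 - 1*4)*(-15) = (6 - 4)*(-15) = 2*(-15) = -30)
l = 1/28 ≈ 0.035714
B + n(-5, 5)*l = -30 - 5*(5 - 5)*(1/28) = -30 - 5*0*(1/28) = -30 + 0*(1/28) = -30 + 0 = -30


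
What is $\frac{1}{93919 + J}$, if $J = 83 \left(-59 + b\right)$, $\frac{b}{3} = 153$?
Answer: $\frac{1}{127119} \approx 7.8666 \cdot 10^{-6}$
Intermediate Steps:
$b = 459$ ($b = 3 \cdot 153 = 459$)
$J = 33200$ ($J = 83 \left(-59 + 459\right) = 83 \cdot 400 = 33200$)
$\frac{1}{93919 + J} = \frac{1}{93919 + 33200} = \frac{1}{127119}$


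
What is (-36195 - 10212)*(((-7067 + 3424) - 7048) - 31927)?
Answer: 1977773526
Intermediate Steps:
(-36195 - 10212)*(((-7067 + 3424) - 7048) - 31927) = -46407*((-3643 - 7048) - 31927) = -46407*(-10691 - 31927) = -46407*(-42618) = 1977773526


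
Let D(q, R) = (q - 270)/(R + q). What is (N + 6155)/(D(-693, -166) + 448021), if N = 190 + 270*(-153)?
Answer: -30034935/384851002 ≈ -0.078043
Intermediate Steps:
D(q, R) = (-270 + q)/(R + q)
N = -41120 (N = 190 - 41310 = -41120)
(N + 6155)/(D(-693, -166) + 448021) = (-41120 + 6155)/((-270 - 693)/(-166 - 693) + 448021) = -34965/(-963/(-859) + 448021) = -34965/(-1/859*(-963) + 448021) = -34965/(963/859 + 448021) = -34965/384851002/859 = -34965*859/384851002 = -30034935/384851002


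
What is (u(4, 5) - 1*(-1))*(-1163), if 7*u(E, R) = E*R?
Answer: -31401/7 ≈ -4485.9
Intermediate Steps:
u(E, R) = E*R/7 (u(E, R) = (E*R)/7 = E*R/7)
(u(4, 5) - 1*(-1))*(-1163) = ((⅐)*4*5 - 1*(-1))*(-1163) = (20/7 + 1)*(-1163) = (27/7)*(-1163) = -31401/7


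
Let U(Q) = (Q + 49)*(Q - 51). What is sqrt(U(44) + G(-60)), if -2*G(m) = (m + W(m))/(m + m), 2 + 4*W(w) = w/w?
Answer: I*sqrt(9378015)/120 ≈ 25.52*I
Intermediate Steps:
W(w) = -1/4 (W(w) = -1/2 + (w/w)/4 = -1/2 + (1/4)*1 = -1/2 + 1/4 = -1/4)
U(Q) = (-51 + Q)*(49 + Q) (U(Q) = (49 + Q)*(-51 + Q) = (-51 + Q)*(49 + Q))
G(m) = -(-1/4 + m)/(4*m) (G(m) = -(m - 1/4)/(2*(m + m)) = -(-1/4 + m)/(2*(2*m)) = -(-1/4 + m)*1/(2*m)/2 = -(-1/4 + m)/(4*m))
sqrt(U(44) + G(-60)) = sqrt((-2499 + 44**2 - 2*44) + (1/16)*(1 - 4*(-60))/(-60)) = sqrt((-2499 + 1936 - 88) + (1/16)*(-1/60)*(1 + 240)) = sqrt(-651 + (1/16)*(-1/60)*241) = sqrt(-651 - 241/960) = sqrt(-625201/960) = I*sqrt(9378015)/120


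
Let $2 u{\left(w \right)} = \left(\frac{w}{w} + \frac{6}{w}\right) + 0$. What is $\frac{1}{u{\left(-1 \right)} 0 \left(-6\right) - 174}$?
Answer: $- \frac{1}{174} \approx -0.0057471$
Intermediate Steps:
$u{\left(w \right)} = \frac{1}{2} + \frac{3}{w}$ ($u{\left(w \right)} = \frac{\left(\frac{w}{w} + \frac{6}{w}\right) + 0}{2} = \frac{\left(1 + \frac{6}{w}\right) + 0}{2} = \frac{1 + \frac{6}{w}}{2} = \frac{1}{2} + \frac{3}{w}$)
$\frac{1}{u{\left(-1 \right)} 0 \left(-6\right) - 174} = \frac{1}{\frac{6 - 1}{2 \left(-1\right)} 0 \left(-6\right) - 174} = \frac{1}{\frac{1}{2} \left(-1\right) 5 \cdot 0 \left(-6\right) - 174} = \frac{1}{\left(- \frac{5}{2}\right) 0 \left(-6\right) - 174} = \frac{1}{0 \left(-6\right) - 174} = \frac{1}{0 - 174} = \frac{1}{-174} = - \frac{1}{174}$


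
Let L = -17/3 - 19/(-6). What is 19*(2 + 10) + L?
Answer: 451/2 ≈ 225.50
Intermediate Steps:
L = -5/2 (L = -17*1/3 - 19*(-1/6) = -17/3 + 19/6 = -5/2 ≈ -2.5000)
19*(2 + 10) + L = 19*(2 + 10) - 5/2 = 19*12 - 5/2 = 228 - 5/2 = 451/2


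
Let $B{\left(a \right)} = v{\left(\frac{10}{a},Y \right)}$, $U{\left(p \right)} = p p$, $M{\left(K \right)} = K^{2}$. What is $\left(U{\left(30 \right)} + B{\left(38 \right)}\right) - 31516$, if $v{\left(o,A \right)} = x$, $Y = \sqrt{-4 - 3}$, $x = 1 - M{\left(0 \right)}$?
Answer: $-30615$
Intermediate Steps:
$U{\left(p \right)} = p^{2}$
$x = 1$ ($x = 1 - 0^{2} = 1 - 0 = 1 + 0 = 1$)
$Y = i \sqrt{7}$ ($Y = \sqrt{-7} = i \sqrt{7} \approx 2.6458 i$)
$v{\left(o,A \right)} = 1$
$B{\left(a \right)} = 1$
$\left(U{\left(30 \right)} + B{\left(38 \right)}\right) - 31516 = \left(30^{2} + 1\right) - 31516 = \left(900 + 1\right) - 31516 = 901 - 31516 = -30615$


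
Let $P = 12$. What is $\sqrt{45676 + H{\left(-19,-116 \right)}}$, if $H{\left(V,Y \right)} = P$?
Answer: $2 \sqrt{11422} \approx 213.75$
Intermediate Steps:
$H{\left(V,Y \right)} = 12$
$\sqrt{45676 + H{\left(-19,-116 \right)}} = \sqrt{45676 + 12} = \sqrt{45688} = 2 \sqrt{11422}$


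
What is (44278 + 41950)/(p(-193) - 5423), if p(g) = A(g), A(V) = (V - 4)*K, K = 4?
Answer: -86228/6211 ≈ -13.883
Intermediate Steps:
A(V) = -16 + 4*V (A(V) = (V - 4)*4 = (-4 + V)*4 = -16 + 4*V)
p(g) = -16 + 4*g
(44278 + 41950)/(p(-193) - 5423) = (44278 + 41950)/((-16 + 4*(-193)) - 5423) = 86228/((-16 - 772) - 5423) = 86228/(-788 - 5423) = 86228/(-6211) = 86228*(-1/6211) = -86228/6211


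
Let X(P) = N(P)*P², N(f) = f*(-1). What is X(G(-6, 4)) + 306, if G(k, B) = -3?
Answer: 333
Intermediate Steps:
N(f) = -f
X(P) = -P³ (X(P) = (-P)*P² = -P³)
X(G(-6, 4)) + 306 = -1*(-3)³ + 306 = -1*(-27) + 306 = 27 + 306 = 333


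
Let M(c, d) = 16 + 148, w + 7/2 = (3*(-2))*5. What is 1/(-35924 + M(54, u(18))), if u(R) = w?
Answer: -1/35760 ≈ -2.7964e-5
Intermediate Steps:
w = -67/2 (w = -7/2 + (3*(-2))*5 = -7/2 - 6*5 = -7/2 - 30 = -67/2 ≈ -33.500)
u(R) = -67/2
M(c, d) = 164
1/(-35924 + M(54, u(18))) = 1/(-35924 + 164) = 1/(-35760) = -1/35760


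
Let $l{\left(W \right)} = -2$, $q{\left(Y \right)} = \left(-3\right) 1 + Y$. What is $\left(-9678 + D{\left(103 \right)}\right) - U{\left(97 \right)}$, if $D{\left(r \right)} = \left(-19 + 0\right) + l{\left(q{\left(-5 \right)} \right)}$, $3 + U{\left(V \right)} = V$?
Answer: $-9793$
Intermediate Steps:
$q{\left(Y \right)} = -3 + Y$
$U{\left(V \right)} = -3 + V$
$D{\left(r \right)} = -21$ ($D{\left(r \right)} = \left(-19 + 0\right) - 2 = -19 - 2 = -21$)
$\left(-9678 + D{\left(103 \right)}\right) - U{\left(97 \right)} = \left(-9678 - 21\right) - \left(-3 + 97\right) = -9699 - 94 = -9793$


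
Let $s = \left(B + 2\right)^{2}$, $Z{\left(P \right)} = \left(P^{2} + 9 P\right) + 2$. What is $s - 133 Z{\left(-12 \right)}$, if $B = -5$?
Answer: $-5045$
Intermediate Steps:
$Z{\left(P \right)} = 2 + P^{2} + 9 P$
$s = 9$ ($s = \left(-5 + 2\right)^{2} = \left(-3\right)^{2} = 9$)
$s - 133 Z{\left(-12 \right)} = 9 - 133 \left(2 + \left(-12\right)^{2} + 9 \left(-12\right)\right) = 9 - 133 \left(2 + 144 - 108\right) = 9 - 5054 = -5045$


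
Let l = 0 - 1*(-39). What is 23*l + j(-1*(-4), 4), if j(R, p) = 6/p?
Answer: 1797/2 ≈ 898.50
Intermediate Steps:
l = 39 (l = 0 + 39 = 39)
23*l + j(-1*(-4), 4) = 23*39 + 6/4 = 897 + 6*(¼) = 897 + 3/2 = 1797/2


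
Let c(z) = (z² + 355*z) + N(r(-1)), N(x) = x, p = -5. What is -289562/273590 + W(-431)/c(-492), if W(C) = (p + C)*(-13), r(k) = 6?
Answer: -179686663/184427019 ≈ -0.97430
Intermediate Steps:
W(C) = 65 - 13*C (W(C) = (-5 + C)*(-13) = 65 - 13*C)
c(z) = 6 + z² + 355*z (c(z) = (z² + 355*z) + 6 = 6 + z² + 355*z)
-289562/273590 + W(-431)/c(-492) = -289562/273590 + (65 - 13*(-431))/(6 + (-492)² + 355*(-492)) = -289562*1/273590 + (65 + 5603)/(6 + 242064 - 174660) = -144781/136795 + 5668/67410 = -144781/136795 + 5668*(1/67410) = -144781/136795 + 2834/33705 = -179686663/184427019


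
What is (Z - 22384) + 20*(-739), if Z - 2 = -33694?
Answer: -70856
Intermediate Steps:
Z = -33692 (Z = 2 - 33694 = -33692)
(Z - 22384) + 20*(-739) = (-33692 - 22384) + 20*(-739) = -56076 - 14780 = -70856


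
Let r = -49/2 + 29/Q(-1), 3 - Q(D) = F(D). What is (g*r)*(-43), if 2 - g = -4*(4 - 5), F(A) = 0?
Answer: -3827/3 ≈ -1275.7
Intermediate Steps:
Q(D) = 3 (Q(D) = 3 - 1*0 = 3 + 0 = 3)
r = -89/6 (r = -49/2 + 29/3 = -89/6 ≈ -14.833)
g = -2 (g = 2 - (-4)*(4 - 5) = 2 - (-4)*(-1) = 2 - 1*4 = 2 - 4 = -2)
(g*r)*(-43) = -2*(-89/6)*(-43) = (89/3)*(-43) = -3827/3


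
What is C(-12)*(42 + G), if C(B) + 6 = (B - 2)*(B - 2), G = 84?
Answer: 23940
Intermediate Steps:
C(B) = -6 + (-2 + B)² (C(B) = -6 + (B - 2)*(B - 2) = -6 + (-2 + B)*(-2 + B) = -6 + (-2 + B)²)
C(-12)*(42 + G) = (-6 + (-2 - 12)²)*(42 + 84) = (-6 + (-14)²)*126 = (-6 + 196)*126 = 190*126 = 23940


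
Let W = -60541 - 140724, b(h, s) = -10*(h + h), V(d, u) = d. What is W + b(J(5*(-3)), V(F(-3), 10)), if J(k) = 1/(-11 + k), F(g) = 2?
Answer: -2616435/13 ≈ -2.0126e+5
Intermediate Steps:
b(h, s) = -20*h
W = -201265
W + b(J(5*(-3)), V(F(-3), 10)) = -201265 - 20/(-11 + 5*(-3)) = -201265 - 20/(-11 - 15) = -201265 - 20/(-26) = -201265 - 20*(-1/26) = -201265 + 10/13 = -2616435/13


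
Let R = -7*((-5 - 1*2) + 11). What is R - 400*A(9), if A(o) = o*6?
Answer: -21628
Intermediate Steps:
A(o) = 6*o
R = -28 (R = -7*((-5 - 2) + 11) = -7*(-7 + 11) = -7*4 = -28)
R - 400*A(9) = -28 - 2400*9 = -28 - 400*54 = -28 - 21600 = -21628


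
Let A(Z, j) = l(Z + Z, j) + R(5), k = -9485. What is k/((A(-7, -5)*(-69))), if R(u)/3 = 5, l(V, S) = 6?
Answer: 1355/207 ≈ 6.5459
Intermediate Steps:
R(u) = 15 (R(u) = 3*5 = 15)
A(Z, j) = 21 (A(Z, j) = 6 + 15 = 21)
k/((A(-7, -5)*(-69))) = -9485/(21*(-69)) = -9485/(-1449) = -9485*(-1/1449) = 1355/207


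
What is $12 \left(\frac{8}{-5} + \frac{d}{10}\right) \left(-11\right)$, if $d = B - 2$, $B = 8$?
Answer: $132$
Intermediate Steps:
$d = 6$ ($d = 8 - 2 = 6$)
$12 \left(\frac{8}{-5} + \frac{d}{10}\right) \left(-11\right) = 12 \left(\frac{8}{-5} + \frac{6}{10}\right) \left(-11\right) = 12 \left(8 \left(- \frac{1}{5}\right) + 6 \cdot \frac{1}{10}\right) \left(-11\right) = 12 \left(- \frac{8}{5} + \frac{3}{5}\right) \left(-11\right) = 12 \left(-1\right) \left(-11\right) = \left(-12\right) \left(-11\right) = 132$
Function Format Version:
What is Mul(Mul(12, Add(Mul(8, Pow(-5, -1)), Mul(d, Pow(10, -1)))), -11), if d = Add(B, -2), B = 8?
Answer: 132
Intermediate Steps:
d = 6 (d = Add(8, -2) = 6)
Mul(Mul(12, Add(Mul(8, Pow(-5, -1)), Mul(d, Pow(10, -1)))), -11) = Mul(Mul(12, Add(Mul(8, Pow(-5, -1)), Mul(6, Pow(10, -1)))), -11) = Mul(Mul(12, Add(Mul(8, Rational(-1, 5)), Mul(6, Rational(1, 10)))), -11) = Mul(Mul(12, Add(Rational(-8, 5), Rational(3, 5))), -11) = Mul(Mul(12, -1), -11) = Mul(-12, -11) = 132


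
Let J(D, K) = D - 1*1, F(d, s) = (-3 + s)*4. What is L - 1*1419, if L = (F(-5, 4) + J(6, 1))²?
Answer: -1338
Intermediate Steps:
F(d, s) = -12 + 4*s
J(D, K) = -1 + D (J(D, K) = D - 1 = -1 + D)
L = 81 (L = ((-12 + 4*4) + (-1 + 6))² = ((-12 + 16) + 5)² = (4 + 5)² = 9² = 81)
L - 1*1419 = 81 - 1*1419 = 81 - 1419 = -1338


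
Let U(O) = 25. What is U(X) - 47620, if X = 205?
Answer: -47595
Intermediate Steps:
U(X) - 47620 = 25 - 47620 = -47595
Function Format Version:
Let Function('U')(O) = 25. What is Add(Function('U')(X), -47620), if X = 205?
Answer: -47595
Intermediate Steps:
Add(Function('U')(X), -47620) = Add(25, -47620) = -47595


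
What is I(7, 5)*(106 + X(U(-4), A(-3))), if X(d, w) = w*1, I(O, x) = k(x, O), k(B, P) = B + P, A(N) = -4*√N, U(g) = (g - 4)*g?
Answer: 1272 - 48*I*√3 ≈ 1272.0 - 83.138*I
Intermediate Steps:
U(g) = g*(-4 + g) (U(g) = (-4 + g)*g = g*(-4 + g))
I(O, x) = O + x (I(O, x) = x + O = O + x)
X(d, w) = w
I(7, 5)*(106 + X(U(-4), A(-3))) = (7 + 5)*(106 - 4*I*√3) = 12*(106 - 4*I*√3) = 1272 - 48*I*√3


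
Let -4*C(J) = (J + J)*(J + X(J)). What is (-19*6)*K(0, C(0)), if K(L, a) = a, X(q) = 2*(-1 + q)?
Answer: 0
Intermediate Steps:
X(q) = -2 + 2*q
C(J) = -J*(-2 + 3*J)/2 (C(J) = -(J + J)*(J + (-2 + 2*J))/4 = -2*J*(-2 + 3*J)/4 = -J*(-2 + 3*J)/2)
(-19*6)*K(0, C(0)) = (-19*6)*((1/2)*0*(2 - 3*0)) = -57*0*(2 + 0) = -57*0*2 = -114*0 = 0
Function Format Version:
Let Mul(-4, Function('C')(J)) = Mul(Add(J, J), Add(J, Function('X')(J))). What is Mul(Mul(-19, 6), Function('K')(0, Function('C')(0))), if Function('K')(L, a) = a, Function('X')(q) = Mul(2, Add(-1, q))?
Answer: 0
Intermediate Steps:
Function('X')(q) = Add(-2, Mul(2, q))
Function('C')(J) = Mul(Rational(-1, 2), J, Add(-2, Mul(3, J))) (Function('C')(J) = Mul(Rational(-1, 4), Mul(Add(J, J), Add(J, Add(-2, Mul(2, J))))) = Mul(Rational(-1, 4), Mul(Mul(2, J), Add(-2, Mul(3, J)))) = Mul(Rational(-1, 4), Mul(2, J, Add(-2, Mul(3, J)))) = Mul(Rational(-1, 2), J, Add(-2, Mul(3, J))))
Mul(Mul(-19, 6), Function('K')(0, Function('C')(0))) = Mul(Mul(-19, 6), Mul(Rational(1, 2), 0, Add(2, Mul(-3, 0)))) = Mul(-114, Mul(Rational(1, 2), 0, Add(2, 0))) = Mul(-114, Mul(Rational(1, 2), 0, 2)) = Mul(-114, 0) = 0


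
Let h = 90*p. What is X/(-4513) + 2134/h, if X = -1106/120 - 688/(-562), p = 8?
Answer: 1353927769/456535080 ≈ 2.9657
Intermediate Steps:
X = -134753/16860 (X = -1106*1/120 - 688*(-1/562) = -553/60 + 344/281 = -134753/16860 ≈ -7.9925)
h = 720 (h = 90*8 = 720)
X/(-4513) + 2134/h = -134753/16860/(-4513) + 2134/720 = -134753/16860*(-1/4513) + 2134*(1/720) = 134753/76089180 + 1067/360 = 1353927769/456535080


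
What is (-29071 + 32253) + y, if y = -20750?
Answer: -17568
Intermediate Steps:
(-29071 + 32253) + y = (-29071 + 32253) - 20750 = 3182 - 20750 = -17568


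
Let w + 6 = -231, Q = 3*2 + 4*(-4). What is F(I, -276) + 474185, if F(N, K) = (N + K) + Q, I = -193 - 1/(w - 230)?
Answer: 221220703/467 ≈ 4.7371e+5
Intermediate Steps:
Q = -10 (Q = 6 - 16 = -10)
w = -237 (w = -6 - 231 = -237)
I = -90130/467 (I = -193 - 1/(-237 - 230) = -193 - 1/(-467) = -193 - 1*(-1/467) = -193 + 1/467 = -90130/467 ≈ -193.00)
F(N, K) = -10 + K + N (F(N, K) = (N + K) - 10 = (K + N) - 10 = -10 + K + N)
F(I, -276) + 474185 = (-10 - 276 - 90130/467) + 474185 = -223692/467 + 474185 = 221220703/467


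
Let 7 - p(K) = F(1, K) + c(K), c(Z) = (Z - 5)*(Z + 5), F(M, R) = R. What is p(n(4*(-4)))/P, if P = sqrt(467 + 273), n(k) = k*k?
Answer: -6576*sqrt(185)/37 ≈ -2417.4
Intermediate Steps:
n(k) = k**2
P = 2*sqrt(185) (P = sqrt(740) = 2*sqrt(185) ≈ 27.203)
c(Z) = (-5 + Z)*(5 + Z)
p(K) = 32 - K - K**2 (p(K) = 7 - (K + (-25 + K**2)) = 7 - (-25 + K + K**2) = 7 + (25 - K - K**2) = 32 - K - K**2)
p(n(4*(-4)))/P = (32 - (4*(-4))**2 - ((4*(-4))**2)**2)/((2*sqrt(185))) = (32 - 1*(-16)**2 - ((-16)**2)**2)*(sqrt(185)/370) = (32 - 1*256 - 1*256**2)*(sqrt(185)/370) = (32 - 256 - 1*65536)*(sqrt(185)/370) = (32 - 256 - 65536)*(sqrt(185)/370) = -6576*sqrt(185)/37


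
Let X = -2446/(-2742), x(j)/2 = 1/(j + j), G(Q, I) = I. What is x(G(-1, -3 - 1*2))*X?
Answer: -1223/6855 ≈ -0.17841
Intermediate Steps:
x(j) = 1/j (x(j) = 2/(j + j) = 2/((2*j)) = 2*(1/(2*j)) = 1/j)
X = 1223/1371 (X = -2446*(-1/2742) = 1223/1371 ≈ 0.89205)
x(G(-1, -3 - 1*2))*X = (1223/1371)/(-3 - 1*2) = (1223/1371)/(-3 - 2) = (1223/1371)/(-5) = -⅕*1223/1371 = -1223/6855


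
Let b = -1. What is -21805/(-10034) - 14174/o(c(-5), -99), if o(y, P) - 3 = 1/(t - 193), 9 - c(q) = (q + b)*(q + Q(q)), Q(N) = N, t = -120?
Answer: -22247503309/4705946 ≈ -4727.5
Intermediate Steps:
c(q) = 9 - 2*q*(-1 + q) (c(q) = 9 - (q - 1)*(q + q) = 9 - (-1 + q)*2*q = 9 - 2*q*(-1 + q))
o(y, P) = 938/313 (o(y, P) = 3 + 1/(-120 - 193) = 3 + 1/(-313) = 3 - 1/313 = 938/313)
-21805/(-10034) - 14174/o(c(-5), -99) = -21805/(-10034) - 14174/938/313 = -21805*(-1/10034) - 14174*313/938 = 21805/10034 - 2218231/469 = -22247503309/4705946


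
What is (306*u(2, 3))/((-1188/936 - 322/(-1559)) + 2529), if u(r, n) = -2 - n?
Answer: -62017020/102467411 ≈ -0.60524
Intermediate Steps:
(306*u(2, 3))/((-1188/936 - 322/(-1559)) + 2529) = (306*(-2 - 1*3))/((-1188/936 - 322/(-1559)) + 2529) = (306*(-2 - 3))/((-1188*1/936 - 322*(-1/1559)) + 2529) = (306*(-5))/((-33/26 + 322/1559) + 2529) = -1530/(-43075/40534 + 2529) = -1530/102467411/40534 = -1530*40534/102467411 = -62017020/102467411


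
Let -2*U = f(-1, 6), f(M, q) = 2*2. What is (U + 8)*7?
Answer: 42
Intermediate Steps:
f(M, q) = 4
U = -2 (U = -½*4 = -2)
(U + 8)*7 = (-2 + 8)*7 = 6*7 = 42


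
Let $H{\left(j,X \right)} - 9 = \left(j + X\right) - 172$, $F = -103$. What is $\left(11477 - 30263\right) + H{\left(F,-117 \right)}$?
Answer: $-19169$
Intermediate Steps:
$H{\left(j,X \right)} = -163 + X + j$ ($H{\left(j,X \right)} = 9 - \left(172 - X - j\right) = 9 + \left(-172 + X + j\right) = -163 + X + j$)
$\left(11477 - 30263\right) + H{\left(F,-117 \right)} = \left(11477 - 30263\right) - 383 = -18786 - 383 = -19169$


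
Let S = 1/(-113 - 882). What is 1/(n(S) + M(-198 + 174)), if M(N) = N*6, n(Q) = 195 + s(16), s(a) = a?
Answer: 1/67 ≈ 0.014925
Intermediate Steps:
S = -1/995 (S = 1/(-995) = -1/995 ≈ -0.0010050)
n(Q) = 211 (n(Q) = 195 + 16 = 211)
M(N) = 6*N
1/(n(S) + M(-198 + 174)) = 1/(211 + 6*(-198 + 174)) = 1/(211 + 6*(-24)) = 1/(211 - 144) = 1/67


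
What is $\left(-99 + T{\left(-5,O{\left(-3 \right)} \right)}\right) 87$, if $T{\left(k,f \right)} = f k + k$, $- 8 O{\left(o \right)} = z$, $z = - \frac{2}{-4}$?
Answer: $- \frac{144333}{16} \approx -9020.8$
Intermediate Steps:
$z = \frac{1}{2}$ ($z = \left(-2\right) \left(- \frac{1}{4}\right) = \frac{1}{2} \approx 0.5$)
$O{\left(o \right)} = - \frac{1}{16}$ ($O{\left(o \right)} = \left(- \frac{1}{8}\right) \frac{1}{2} = - \frac{1}{16}$)
$T{\left(k,f \right)} = k + f k$
$\left(-99 + T{\left(-5,O{\left(-3 \right)} \right)}\right) 87 = \left(-99 - 5 \left(1 - \frac{1}{16}\right)\right) 87 = \left(-99 - \frac{75}{16}\right) 87 = \left(- \frac{1659}{16}\right) 87 = - \frac{144333}{16}$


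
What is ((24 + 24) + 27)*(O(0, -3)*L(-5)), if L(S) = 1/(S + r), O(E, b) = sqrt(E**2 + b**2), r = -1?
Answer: -75/2 ≈ -37.500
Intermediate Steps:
L(S) = 1/(-1 + S) (L(S) = 1/(S - 1) = 1/(-1 + S))
((24 + 24) + 27)*(O(0, -3)*L(-5)) = ((24 + 24) + 27)*(sqrt(0**2 + (-3)**2)/(-1 - 5)) = (48 + 27)*(sqrt(0 + 9)/(-6)) = 75*(sqrt(9)*(-1/6)) = 75*(3*(-1/6)) = 75*(-1/2) = -75/2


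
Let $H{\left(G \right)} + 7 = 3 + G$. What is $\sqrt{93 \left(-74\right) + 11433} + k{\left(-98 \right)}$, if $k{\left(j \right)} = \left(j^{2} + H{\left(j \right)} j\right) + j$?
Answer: $19502 + \sqrt{4551} \approx 19569.0$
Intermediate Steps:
$H{\left(G \right)} = -4 + G$ ($H{\left(G \right)} = -7 + \left(3 + G\right) = -4 + G$)
$k{\left(j \right)} = j + j^{2} + j \left(-4 + j\right)$ ($k{\left(j \right)} = \left(j^{2} + \left(-4 + j\right) j\right) + j = \left(j^{2} + j \left(-4 + j\right)\right) + j = j + j^{2} + j \left(-4 + j\right)$)
$\sqrt{93 \left(-74\right) + 11433} + k{\left(-98 \right)} = \sqrt{93 \left(-74\right) + 11433} - 98 \left(-3 + 2 \left(-98\right)\right) = \sqrt{-6882 + 11433} - 98 \left(-3 - 196\right) = \sqrt{4551} - -19502 = \sqrt{4551} + 19502 = 19502 + \sqrt{4551}$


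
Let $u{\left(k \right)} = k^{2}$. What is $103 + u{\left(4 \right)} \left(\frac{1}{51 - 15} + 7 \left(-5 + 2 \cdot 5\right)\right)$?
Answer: $\frac{5971}{9} \approx 663.44$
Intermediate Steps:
$103 + u{\left(4 \right)} \left(\frac{1}{51 - 15} + 7 \left(-5 + 2 \cdot 5\right)\right) = 103 + 4^{2} \left(\frac{1}{51 - 15} + 7 \left(-5 + 2 \cdot 5\right)\right) = 103 + 16 \left(\frac{1}{36} + 7 \left(-5 + 10\right)\right) = 103 + 16 \left(\frac{1}{36} + 7 \cdot 5\right) = 103 + 16 \left(\frac{1}{36} + 35\right) = 103 + 16 \cdot \frac{1261}{36} = 103 + \frac{5044}{9} = \frac{5971}{9}$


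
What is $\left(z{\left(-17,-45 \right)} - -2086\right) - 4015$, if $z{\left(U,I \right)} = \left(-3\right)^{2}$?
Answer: $-1920$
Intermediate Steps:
$z{\left(U,I \right)} = 9$
$\left(z{\left(-17,-45 \right)} - -2086\right) - 4015 = \left(9 - -2086\right) - 4015 = \left(9 + 2086\right) - 4015 = 2095 - 4015 = -1920$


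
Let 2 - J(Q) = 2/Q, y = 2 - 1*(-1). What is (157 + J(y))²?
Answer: 225625/9 ≈ 25069.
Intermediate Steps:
y = 3 (y = 2 + 1 = 3)
J(Q) = 2 - 2/Q
(157 + J(y))² = (157 + (2 - 2/3))² = (157 + (2 - 2*⅓))² = (157 + (2 - ⅔))² = (157 + 4/3)² = (475/3)² = 225625/9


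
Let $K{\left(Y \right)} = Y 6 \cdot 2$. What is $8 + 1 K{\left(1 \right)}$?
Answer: $20$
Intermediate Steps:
$K{\left(Y \right)} = 12 Y$ ($K{\left(Y \right)} = 6 Y 2 = 12 Y$)
$8 + 1 K{\left(1 \right)} = 8 + 1 \cdot 12 \cdot 1 = 8 + 1 \cdot 12 = 8 + 12 = 20$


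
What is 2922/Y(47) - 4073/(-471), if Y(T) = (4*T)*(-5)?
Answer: 1226179/221370 ≈ 5.5390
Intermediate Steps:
Y(T) = -20*T
2922/Y(47) - 4073/(-471) = 2922/((-20*47)) - 4073/(-471) = 2922/(-940) - 4073*(-1/471) = 2922*(-1/940) + 4073/471 = -1461/470 + 4073/471 = 1226179/221370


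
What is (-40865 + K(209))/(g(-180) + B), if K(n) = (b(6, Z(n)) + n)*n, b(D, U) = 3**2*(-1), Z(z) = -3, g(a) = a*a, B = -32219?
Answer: 935/181 ≈ 5.1657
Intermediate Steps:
g(a) = a**2
b(D, U) = -9 (b(D, U) = 9*(-1) = -9)
K(n) = n*(-9 + n) (K(n) = (-9 + n)*n = n*(-9 + n))
(-40865 + K(209))/(g(-180) + B) = (-40865 + 209*(-9 + 209))/((-180)**2 - 32219) = (-40865 + 209*200)/(32400 - 32219) = (-40865 + 41800)/181 = 935*(1/181) = 935/181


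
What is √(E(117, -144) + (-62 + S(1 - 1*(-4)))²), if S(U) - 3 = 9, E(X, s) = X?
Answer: √2617 ≈ 51.157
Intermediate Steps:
S(U) = 12 (S(U) = 3 + 9 = 12)
√(E(117, -144) + (-62 + S(1 - 1*(-4)))²) = √(117 + (-62 + 12)²) = √(117 + (-50)²) = √(117 + 2500) = √2617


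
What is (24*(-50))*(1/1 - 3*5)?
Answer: 16800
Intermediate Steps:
(24*(-50))*(1/1 - 3*5) = -1200*(1 - 15) = -1200*(-14) = 16800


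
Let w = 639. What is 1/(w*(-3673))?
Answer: -1/2347047 ≈ -4.2607e-7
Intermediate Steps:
1/(w*(-3673)) = 1/(639*(-3673)) = 1/(-2347047) = -1/2347047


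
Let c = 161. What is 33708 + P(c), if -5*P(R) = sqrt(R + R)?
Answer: 33708 - sqrt(322)/5 ≈ 33704.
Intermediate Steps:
P(R) = -sqrt(2)*sqrt(R)/5 (P(R) = -sqrt(R + R)/5 = -sqrt(2)*sqrt(R)/5)
33708 + P(c) = 33708 - sqrt(2)*sqrt(161)/5 = 33708 - sqrt(322)/5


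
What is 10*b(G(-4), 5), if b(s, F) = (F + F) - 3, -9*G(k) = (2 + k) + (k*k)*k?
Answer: 70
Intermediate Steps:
G(k) = -2/9 - k/9 - k³/9 (G(k) = -((2 + k) + (k*k)*k)/9 = -((2 + k) + k²*k)/9 = -((2 + k) + k³)/9 = -(2 + k + k³)/9 = -2/9 - k/9 - k³/9)
b(s, F) = -3 + 2*F (b(s, F) = 2*F - 3 = -3 + 2*F)
10*b(G(-4), 5) = 10*(-3 + 2*5) = 10*(-3 + 10) = 10*7 = 70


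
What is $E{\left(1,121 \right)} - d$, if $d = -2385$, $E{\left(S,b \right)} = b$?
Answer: $2506$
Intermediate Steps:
$E{\left(1,121 \right)} - d = 121 - -2385 = 121 + 2385 = 2506$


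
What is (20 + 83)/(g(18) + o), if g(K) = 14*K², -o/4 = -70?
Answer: 103/4816 ≈ 0.021387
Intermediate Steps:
o = 280 (o = -4*(-70) = 280)
(20 + 83)/(g(18) + o) = (20 + 83)/(14*18² + 280) = 103/(14*324 + 280) = 103/(4536 + 280) = 103/4816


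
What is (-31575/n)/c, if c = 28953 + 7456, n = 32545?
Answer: -6315/236986181 ≈ -2.6647e-5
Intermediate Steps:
c = 36409
(-31575/n)/c = -31575/32545/36409 = -31575*1/32545*(1/36409) = -6315/6509*1/36409 = -6315/236986181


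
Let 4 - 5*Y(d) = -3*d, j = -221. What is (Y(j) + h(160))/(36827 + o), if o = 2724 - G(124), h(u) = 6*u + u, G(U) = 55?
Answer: 4941/197480 ≈ 0.025020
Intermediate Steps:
Y(d) = ⅘ + 3*d/5 (Y(d) = ⅘ - (-3)*d/5 = ⅘ + 3*d/5)
h(u) = 7*u
o = 2669 (o = 2724 - 1*55 = 2724 - 55 = 2669)
(Y(j) + h(160))/(36827 + o) = ((⅘ + (⅗)*(-221)) + 7*160)/(36827 + 2669) = ((⅘ - 663/5) + 1120)/39496 = (-659/5 + 1120)*(1/39496) = (4941/5)*(1/39496) = 4941/197480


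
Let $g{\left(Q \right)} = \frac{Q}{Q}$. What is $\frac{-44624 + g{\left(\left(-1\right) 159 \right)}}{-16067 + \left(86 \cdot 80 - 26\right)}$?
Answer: $\frac{44623}{9213} \approx 4.8435$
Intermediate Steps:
$g{\left(Q \right)} = 1$
$\frac{-44624 + g{\left(\left(-1\right) 159 \right)}}{-16067 + \left(86 \cdot 80 - 26\right)} = \frac{-44624 + 1}{-16067 + \left(86 \cdot 80 - 26\right)} = - \frac{44623}{-16067 + \left(6880 - 26\right)} = - \frac{44623}{-16067 + 6854} = - \frac{44623}{-9213} = \left(-44623\right) \left(- \frac{1}{9213}\right) = \frac{44623}{9213}$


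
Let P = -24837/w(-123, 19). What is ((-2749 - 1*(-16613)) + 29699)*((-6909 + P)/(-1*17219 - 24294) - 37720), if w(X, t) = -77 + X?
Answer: -13642742985156831/8302600 ≈ -1.6432e+9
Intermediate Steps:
P = 24837/200 (P = -24837/(-77 - 123) = -24837/(-200) = -24837*(-1/200) = 24837/200 ≈ 124.19)
((-2749 - 1*(-16613)) + 29699)*((-6909 + P)/(-1*17219 - 24294) - 37720) = ((-2749 - 1*(-16613)) + 29699)*((-6909 + 24837/200)/(-1*17219 - 24294) - 37720) = ((-2749 + 16613) + 29699)*(-1356963/(200*(-17219 - 24294)) - 37720) = (13864 + 29699)*(-1356963/200/(-41513) - 37720) = 43563*(-1356963/200*(-1/41513) - 37720) = 43563*(1356963/8302600 - 37720) = 43563*(-313172715037/8302600) = -13642742985156831/8302600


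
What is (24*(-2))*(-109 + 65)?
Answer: 2112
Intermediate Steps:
(24*(-2))*(-109 + 65) = -48*(-44) = 2112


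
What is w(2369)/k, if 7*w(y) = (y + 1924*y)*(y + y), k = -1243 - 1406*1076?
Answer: -3086688550/1514099 ≈ -2038.6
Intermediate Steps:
k = -1514099 (k = -1243 - 1512856 = -1514099)
w(y) = 550*y² (w(y) = ((y + 1924*y)*(y + y))/7 = ((1925*y)*(2*y))/7 = (3850*y²)/7 = 550*y²)
w(2369)/k = (550*2369²)/(-1514099) = (550*5612161)*(-1/1514099) = 3086688550*(-1/1514099) = -3086688550/1514099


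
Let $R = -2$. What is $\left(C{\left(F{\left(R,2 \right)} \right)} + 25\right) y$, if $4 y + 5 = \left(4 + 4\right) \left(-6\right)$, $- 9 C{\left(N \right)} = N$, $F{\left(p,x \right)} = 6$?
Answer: $- \frac{3869}{12} \approx -322.42$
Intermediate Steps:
$C{\left(N \right)} = - \frac{N}{9}$
$y = - \frac{53}{4}$ ($y = - \frac{5}{4} + \frac{\left(4 + 4\right) \left(-6\right)}{4} = - \frac{5}{4} + \frac{8 \left(-6\right)}{4} = - \frac{5}{4} + \frac{1}{4} \left(-48\right) = - \frac{5}{4} - 12 = - \frac{53}{4} \approx -13.25$)
$\left(C{\left(F{\left(R,2 \right)} \right)} + 25\right) y = \left(\left(- \frac{1}{9}\right) 6 + 25\right) \left(- \frac{53}{4}\right) = \left(- \frac{2}{3} + 25\right) \left(- \frac{53}{4}\right) = \frac{73}{3} \left(- \frac{53}{4}\right) = - \frac{3869}{12}$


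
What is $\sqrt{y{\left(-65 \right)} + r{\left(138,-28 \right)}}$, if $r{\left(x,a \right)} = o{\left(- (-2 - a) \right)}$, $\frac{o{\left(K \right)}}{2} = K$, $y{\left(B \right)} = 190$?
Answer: $\sqrt{138} \approx 11.747$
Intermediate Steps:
$o{\left(K \right)} = 2 K$
$r{\left(x,a \right)} = 4 + 2 a$ ($r{\left(x,a \right)} = 2 \left(- (-2 - a)\right) = 2 \left(2 + a\right) = 4 + 2 a$)
$\sqrt{y{\left(-65 \right)} + r{\left(138,-28 \right)}} = \sqrt{190 + \left(4 + 2 \left(-28\right)\right)} = \sqrt{190 + \left(4 - 56\right)} = \sqrt{190 - 52} = \sqrt{138}$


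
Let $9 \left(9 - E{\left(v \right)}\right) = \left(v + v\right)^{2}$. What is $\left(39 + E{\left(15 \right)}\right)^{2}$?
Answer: $2704$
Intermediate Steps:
$E{\left(v \right)} = 9 - \frac{4 v^{2}}{9}$ ($E{\left(v \right)} = 9 - \frac{\left(v + v\right)^{2}}{9} = 9 - \frac{\left(2 v\right)^{2}}{9} = 9 - \frac{4 v^{2}}{9}$)
$\left(39 + E{\left(15 \right)}\right)^{2} = \left(39 + \left(9 - \frac{4 \cdot 15^{2}}{9}\right)\right)^{2} = \left(39 + \left(9 - 100\right)\right)^{2} = \left(39 - 91\right)^{2} = \left(-52\right)^{2} = 2704$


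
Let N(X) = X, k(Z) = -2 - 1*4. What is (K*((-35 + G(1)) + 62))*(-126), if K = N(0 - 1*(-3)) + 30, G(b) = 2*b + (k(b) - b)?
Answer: -91476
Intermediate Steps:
k(Z) = -6 (k(Z) = -2 - 4 = -6)
G(b) = -6 + b (G(b) = 2*b + (-6 - b) = -6 + b)
K = 33 (K = (0 - 1*(-3)) + 30 = (0 + 3) + 30 = 3 + 30 = 33)
(K*((-35 + G(1)) + 62))*(-126) = (33*((-35 + (-6 + 1)) + 62))*(-126) = (33*((-35 - 5) + 62))*(-126) = (33*(-40 + 62))*(-126) = (33*22)*(-126) = 726*(-126) = -91476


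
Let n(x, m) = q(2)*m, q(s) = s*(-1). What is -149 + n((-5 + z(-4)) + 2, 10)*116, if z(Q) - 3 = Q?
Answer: -2469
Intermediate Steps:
z(Q) = 3 + Q
q(s) = -s
n(x, m) = -2*m (n(x, m) = (-1*2)*m = -2*m)
-149 + n((-5 + z(-4)) + 2, 10)*116 = -149 - 2*10*116 = -149 - 20*116 = -149 - 2320 = -2469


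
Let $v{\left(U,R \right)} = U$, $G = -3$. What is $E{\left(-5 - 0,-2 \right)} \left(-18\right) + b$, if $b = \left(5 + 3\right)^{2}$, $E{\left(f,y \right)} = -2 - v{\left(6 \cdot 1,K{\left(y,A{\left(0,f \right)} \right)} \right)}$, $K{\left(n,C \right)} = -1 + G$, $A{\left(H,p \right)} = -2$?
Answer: $208$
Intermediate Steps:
$K{\left(n,C \right)} = -4$ ($K{\left(n,C \right)} = -1 - 3 = -4$)
$E{\left(f,y \right)} = -8$ ($E{\left(f,y \right)} = -2 - 6 \cdot 1 = -2 - 6 = -8$)
$b = 64$ ($b = 8^{2} = 64$)
$E{\left(-5 - 0,-2 \right)} \left(-18\right) + b = \left(-8\right) \left(-18\right) + 64 = 144 + 64 = 208$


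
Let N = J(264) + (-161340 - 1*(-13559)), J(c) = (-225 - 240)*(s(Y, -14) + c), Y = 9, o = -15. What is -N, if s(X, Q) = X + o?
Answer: 267751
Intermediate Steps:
s(X, Q) = -15 + X (s(X, Q) = X - 15 = -15 + X)
J(c) = 2790 - 465*c (J(c) = (-225 - 240)*((-15 + 9) + c) = -465*(-6 + c) = 2790 - 465*c)
N = -267751 (N = (2790 - 465*264) + (-161340 - 1*(-13559)) = (2790 - 122760) + (-161340 + 13559) = -119970 - 147781 = -267751)
-N = -1*(-267751) = 267751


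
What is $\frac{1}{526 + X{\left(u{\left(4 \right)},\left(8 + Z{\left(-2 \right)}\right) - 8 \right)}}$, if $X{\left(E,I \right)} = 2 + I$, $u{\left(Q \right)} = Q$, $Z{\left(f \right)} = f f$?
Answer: $\frac{1}{532} \approx 0.0018797$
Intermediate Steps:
$Z{\left(f \right)} = f^{2}$
$\frac{1}{526 + X{\left(u{\left(4 \right)},\left(8 + Z{\left(-2 \right)}\right) - 8 \right)}} = \frac{1}{526 + \left(2 + \left(\left(8 + \left(-2\right)^{2}\right) - 8\right)\right)} = \frac{1}{526 + \left(2 + \left(\left(8 + 4\right) - 8\right)\right)} = \frac{1}{526 + \left(2 + \left(12 - 8\right)\right)} = \frac{1}{526 + \left(2 + 4\right)} = \frac{1}{526 + 6} = \frac{1}{532}$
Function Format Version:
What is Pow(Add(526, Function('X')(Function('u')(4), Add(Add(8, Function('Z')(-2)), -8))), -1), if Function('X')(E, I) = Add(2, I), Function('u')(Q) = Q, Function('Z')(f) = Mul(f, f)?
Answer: Rational(1, 532) ≈ 0.0018797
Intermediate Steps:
Function('Z')(f) = Pow(f, 2)
Pow(Add(526, Function('X')(Function('u')(4), Add(Add(8, Function('Z')(-2)), -8))), -1) = Pow(Add(526, Add(2, Add(Add(8, Pow(-2, 2)), -8))), -1) = Pow(Add(526, Add(2, Add(Add(8, 4), -8))), -1) = Pow(Add(526, Add(2, Add(12, -8))), -1) = Pow(Add(526, Add(2, 4)), -1) = Pow(Add(526, 6), -1) = Pow(532, -1) = Rational(1, 532)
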